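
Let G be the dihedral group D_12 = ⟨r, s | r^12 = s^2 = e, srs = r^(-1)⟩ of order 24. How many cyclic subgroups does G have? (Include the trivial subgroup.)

18

Each element a generates a cyclic subgroup ⟨a⟩; distinct elements may generate the same one (a cyclic group of order d has φ(d) generators).
Cyclic subgroups by order — order 1: 1; order 2: 13; order 3: 1; order 4: 1; order 6: 1; order 12: 1.
Total: 18.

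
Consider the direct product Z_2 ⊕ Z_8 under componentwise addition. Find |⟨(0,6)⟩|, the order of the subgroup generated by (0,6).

4

The order of (0,6) in Z_2 × Z_8 is lcm(ord(0) in Z_2, ord(6) in Z_8).
ord(0) = 1 and ord(6) = 4, so |⟨(0,6)⟩| = lcm(1, 4) = 4.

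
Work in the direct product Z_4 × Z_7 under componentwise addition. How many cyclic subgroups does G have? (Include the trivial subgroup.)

Group the elements of G by the cyclic subgroup they generate; each cyclic subgroup of order d accounts for φ(d) elements.
Cyclic subgroups by order — order 1: 1; order 2: 1; order 4: 1; order 7: 1; order 14: 1; order 28: 1.
Total: 6.

6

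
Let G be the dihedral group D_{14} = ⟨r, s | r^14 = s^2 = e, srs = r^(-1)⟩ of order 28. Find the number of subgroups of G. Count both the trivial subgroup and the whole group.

28

|G| = 28, so by Lagrange every subgroup order divides 28. Divisors: 1, 2, 4, 7, 14, 28.
Subgroups by order — order 1: 1; order 2: 15; order 4: 7; order 7: 1; order 14: 3; order 28: 1.
Total: 1 + 15 + 7 + 1 + 3 + 1 = 28.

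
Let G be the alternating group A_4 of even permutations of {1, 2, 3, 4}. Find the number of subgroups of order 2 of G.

3

|G| = 12 and 2 | 12, so subgroups of order 2 are possible by Lagrange.
The subgroups of order 2 are: {e, (1 2)(3 4)}; {e, (1 3)(2 4)}; {e, (1 4)(2 3)}.
So G has 3 subgroups of order 2.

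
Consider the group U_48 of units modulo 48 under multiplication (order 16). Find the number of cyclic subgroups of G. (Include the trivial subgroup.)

Group the elements of G by the cyclic subgroup they generate; each cyclic subgroup of order d accounts for φ(d) elements.
Cyclic subgroups by order — order 1: 1; order 2: 7; order 4: 4.
Total: 12.

12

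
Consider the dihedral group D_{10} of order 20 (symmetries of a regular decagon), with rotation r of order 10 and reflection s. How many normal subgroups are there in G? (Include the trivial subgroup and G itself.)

7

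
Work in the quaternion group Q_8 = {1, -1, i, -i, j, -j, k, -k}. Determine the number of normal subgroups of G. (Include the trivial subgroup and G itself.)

6

G has 6 subgroups. Checking conjugation-invariance by order — order 1: 1/1 normal; order 2: 1/1 normal; order 4: 3/3 normal; order 8: 1/1 normal.
Total normal subgroups: 6.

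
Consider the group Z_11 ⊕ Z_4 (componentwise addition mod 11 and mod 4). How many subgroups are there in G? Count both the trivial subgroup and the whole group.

|G| = 44, so by Lagrange every subgroup order divides 44. Divisors: 1, 2, 4, 11, 22, 44.
Subgroups by order — order 1: 1; order 2: 1; order 4: 1; order 11: 1; order 22: 1; order 44: 1.
Total: 1 + 1 + 1 + 1 + 1 + 1 = 6.

6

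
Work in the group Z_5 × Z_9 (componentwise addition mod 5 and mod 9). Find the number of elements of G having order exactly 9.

6

An element (a,b) has order lcm(ord(a), ord(b)); count pairs with lcm equal to 9.
Enumerating gives 6 such elements.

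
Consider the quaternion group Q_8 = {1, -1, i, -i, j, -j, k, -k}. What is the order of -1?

2

Computing powers of -1: the smallest k with (-1)^k = e is k = 2.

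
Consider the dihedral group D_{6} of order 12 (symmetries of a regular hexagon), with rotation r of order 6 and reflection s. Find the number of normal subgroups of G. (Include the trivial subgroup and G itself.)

G has 16 subgroups. Checking conjugation-invariance by order — order 1: 1/1 normal; order 2: 1/7 normal; order 3: 1/1 normal; order 4: 0/3 normal; order 6: 3/3 normal; order 12: 1/1 normal.
Total normal subgroups: 7.

7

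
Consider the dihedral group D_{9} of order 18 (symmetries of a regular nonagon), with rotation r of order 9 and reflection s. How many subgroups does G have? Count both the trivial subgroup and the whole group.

|G| = 18, so by Lagrange every subgroup order divides 18. Divisors: 1, 2, 3, 6, 9, 18.
Subgroups by order — order 1: 1; order 2: 9; order 3: 1; order 6: 3; order 9: 1; order 18: 1.
Total: 1 + 9 + 1 + 3 + 1 + 1 = 16.

16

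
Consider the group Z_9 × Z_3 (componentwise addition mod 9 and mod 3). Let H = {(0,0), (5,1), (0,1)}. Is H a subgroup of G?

No

(0,1) ∈ H but its inverse (0,2) ∉ H, so H is not a subgroup.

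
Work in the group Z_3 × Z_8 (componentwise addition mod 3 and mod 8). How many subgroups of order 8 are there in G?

|G| = 24 and 8 | 24, so subgroups of order 8 are possible by Lagrange.
The subgroups of order 8 are: {(0,0), (0,1), (0,2), (0,3), (0,4), (0,5), (0,6), (0,7)}.
So G has 1 subgroup of order 8.

1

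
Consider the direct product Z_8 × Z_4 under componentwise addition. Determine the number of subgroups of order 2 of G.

3

|G| = 32 and 2 | 32, so subgroups of order 2 are possible by Lagrange.
The subgroups of order 2 are: {(0,0), (0,2)}; {(0,0), (4,0)}; {(0,0), (4,2)}.
So G has 3 subgroups of order 2.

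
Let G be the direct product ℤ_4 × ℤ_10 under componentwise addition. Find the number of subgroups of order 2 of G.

|G| = 40 and 2 | 40, so subgroups of order 2 are possible by Lagrange.
The subgroups of order 2 are: {(0,0), (0,5)}; {(0,0), (2,0)}; {(0,0), (2,5)}.
So G has 3 subgroups of order 2.

3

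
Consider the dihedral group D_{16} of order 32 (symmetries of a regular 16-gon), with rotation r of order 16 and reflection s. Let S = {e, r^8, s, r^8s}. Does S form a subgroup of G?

Yes

|S| = 4 divides |G| = 32, consistent with Lagrange.
S contains the identity, every element's inverse is in S, and S is closed under ·: it is a subgroup.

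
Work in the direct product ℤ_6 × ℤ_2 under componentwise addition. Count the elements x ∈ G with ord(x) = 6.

An element (a,b) has order lcm(ord(a), ord(b)); count pairs with lcm equal to 6.
Enumerating gives 6 such elements.

6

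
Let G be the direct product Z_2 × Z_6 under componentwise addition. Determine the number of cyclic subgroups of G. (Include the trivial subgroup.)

A cyclic subgroup of order d is generated by each of its φ(d) elements of order d, so the cyclic subgroups of order d number (#elements of order d)/φ(d).
Cyclic subgroups by order — order 1: 1; order 2: 3; order 3: 1; order 6: 3.
Total: 8.

8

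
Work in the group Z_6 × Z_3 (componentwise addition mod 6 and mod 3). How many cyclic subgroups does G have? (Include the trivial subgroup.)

Each element a generates a cyclic subgroup ⟨a⟩; distinct elements may generate the same one (a cyclic group of order d has φ(d) generators).
Cyclic subgroups by order — order 1: 1; order 2: 1; order 3: 4; order 6: 4.
Total: 10.

10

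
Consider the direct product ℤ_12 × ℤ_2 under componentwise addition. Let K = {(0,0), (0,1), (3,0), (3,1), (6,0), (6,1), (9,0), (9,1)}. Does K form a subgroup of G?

Yes

|K| = 8 divides |G| = 24, consistent with Lagrange.
K contains the identity, every element's inverse is in K, and K is closed under +: it is a subgroup.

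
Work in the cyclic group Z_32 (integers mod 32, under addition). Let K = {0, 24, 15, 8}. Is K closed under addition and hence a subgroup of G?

No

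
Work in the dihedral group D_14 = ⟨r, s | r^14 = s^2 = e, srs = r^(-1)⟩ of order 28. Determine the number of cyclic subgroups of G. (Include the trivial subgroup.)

18

A cyclic subgroup of order d is generated by each of its φ(d) elements of order d, so the cyclic subgroups of order d number (#elements of order d)/φ(d).
Cyclic subgroups by order — order 1: 1; order 2: 15; order 7: 1; order 14: 1.
Total: 18.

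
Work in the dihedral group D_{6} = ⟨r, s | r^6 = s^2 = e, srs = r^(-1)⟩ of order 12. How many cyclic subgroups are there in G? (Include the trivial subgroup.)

10

A cyclic subgroup of order d is generated by each of its φ(d) elements of order d, so the cyclic subgroups of order d number (#elements of order d)/φ(d).
Cyclic subgroups by order — order 1: 1; order 2: 7; order 3: 1; order 6: 1.
Total: 10.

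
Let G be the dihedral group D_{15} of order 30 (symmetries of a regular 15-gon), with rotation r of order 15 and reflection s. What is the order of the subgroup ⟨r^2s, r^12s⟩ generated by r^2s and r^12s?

|⟨r^2s⟩| = 2 and |⟨r^12s⟩| = 2, so |H| is a multiple of lcm(2, 2) = 2 and divides |G| = 30.
Closing under the operation: H = {e, r^5, r^10, r^2s, r^7s, r^12s}, so |H| = 6.

6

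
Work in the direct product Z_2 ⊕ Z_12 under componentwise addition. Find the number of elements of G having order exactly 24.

0

An element (a,b) has order lcm(ord(a), ord(b)); count pairs with lcm equal to 24.
Enumerating gives 0 such elements.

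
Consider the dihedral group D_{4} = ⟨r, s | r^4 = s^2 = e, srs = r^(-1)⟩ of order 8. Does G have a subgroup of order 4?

4 | 8. A subgroup of order 4 is {e, r, r^2, r^3}.

Yes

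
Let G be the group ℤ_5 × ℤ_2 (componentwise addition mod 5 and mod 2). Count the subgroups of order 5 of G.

1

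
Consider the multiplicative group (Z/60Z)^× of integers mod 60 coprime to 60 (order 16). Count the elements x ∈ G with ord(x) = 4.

8

The elements of order 4 are: 7, 13, 17, 23, 37, 43, 47, 53.
That's 8.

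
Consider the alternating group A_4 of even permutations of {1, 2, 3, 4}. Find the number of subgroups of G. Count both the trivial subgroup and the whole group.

10

|G| = 12, so by Lagrange every subgroup order divides 12. Divisors: 1, 2, 3, 4, 6, 12.
Subgroups by order — order 1: 1; order 2: 3; order 3: 4; order 4: 1; order 6: 0; order 12: 1.
Total: 1 + 3 + 4 + 1 + 0 + 1 = 10.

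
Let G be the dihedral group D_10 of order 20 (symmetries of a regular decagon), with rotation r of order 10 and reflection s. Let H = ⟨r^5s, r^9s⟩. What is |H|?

|⟨r^5s⟩| = 2 and |⟨r^9s⟩| = 2, so |H| is a multiple of lcm(2, 2) = 2 and divides |G| = 20.
Closing under the operation: H = {e, r^2, r^4, r^6, r^8, rs, r^3s, r^5s, r^7s, r^9s}, so |H| = 10.

10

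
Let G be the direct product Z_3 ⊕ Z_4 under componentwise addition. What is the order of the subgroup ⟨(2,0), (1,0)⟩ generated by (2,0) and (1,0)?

3

|⟨(2,0)⟩| = 3 and |⟨(1,0)⟩| = 3, so |H| is a multiple of lcm(3, 3) = 3 and divides |G| = 12.
Closing under the operation: H = {(0,0), (1,0), (2,0)}, so |H| = 3.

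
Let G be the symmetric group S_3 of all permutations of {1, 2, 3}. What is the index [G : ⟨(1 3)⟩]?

3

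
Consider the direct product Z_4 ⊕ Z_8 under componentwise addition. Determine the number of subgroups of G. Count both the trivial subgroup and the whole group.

22

|G| = 32, so by Lagrange every subgroup order divides 32. Divisors: 1, 2, 4, 8, 16, 32.
Subgroups by order — order 1: 1; order 2: 3; order 4: 7; order 8: 7; order 16: 3; order 32: 1.
Total: 1 + 3 + 7 + 7 + 3 + 1 = 22.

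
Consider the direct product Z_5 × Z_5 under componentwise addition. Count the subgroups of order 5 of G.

|G| = 25 and 5 | 25, so subgroups of order 5 are possible by Lagrange.
The subgroups of order 5 are: {(0,0), (0,1), (0,2), (0,3), (0,4)}; {(0,0), (1,0), (2,0), (3,0), (4,0)}; {(0,0), (1,1), (2,2), (3,3), (4,4)}; {(0,0), (1,2), (2,4), (3,1), (4,3)}; … (6 in all).
So G has 6 subgroups of order 5.

6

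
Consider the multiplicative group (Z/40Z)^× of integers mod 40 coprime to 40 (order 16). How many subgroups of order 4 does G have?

11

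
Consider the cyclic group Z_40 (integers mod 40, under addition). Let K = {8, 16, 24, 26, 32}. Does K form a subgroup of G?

No

The identity 0 ∉ K, so K is not a subgroup.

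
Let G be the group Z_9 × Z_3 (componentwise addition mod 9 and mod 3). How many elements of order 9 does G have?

18

An element (a,b) has order lcm(ord(a), ord(b)); count pairs with lcm equal to 9.
Enumerating gives 18 such elements.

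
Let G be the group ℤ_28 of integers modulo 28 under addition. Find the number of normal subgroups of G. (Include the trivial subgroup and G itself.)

G is abelian, so every subgroup is normal.
G has 6 subgroups in total, hence 6 normal subgroups.

6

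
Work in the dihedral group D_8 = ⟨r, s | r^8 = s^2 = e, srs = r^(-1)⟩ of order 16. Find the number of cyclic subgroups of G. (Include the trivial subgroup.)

Group the elements of G by the cyclic subgroup they generate; each cyclic subgroup of order d accounts for φ(d) elements.
Cyclic subgroups by order — order 1: 1; order 2: 9; order 4: 1; order 8: 1.
Total: 12.

12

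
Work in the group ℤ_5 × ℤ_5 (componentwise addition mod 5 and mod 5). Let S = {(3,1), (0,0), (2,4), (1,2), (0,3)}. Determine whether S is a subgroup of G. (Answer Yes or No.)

No

(1,2) ∈ S but its inverse (4,3) ∉ S, so S is not a subgroup.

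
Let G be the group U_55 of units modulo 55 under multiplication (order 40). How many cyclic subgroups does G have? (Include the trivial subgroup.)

Group the elements of G by the cyclic subgroup they generate; each cyclic subgroup of order d accounts for φ(d) elements.
Cyclic subgroups by order — order 1: 1; order 2: 3; order 4: 2; order 5: 1; order 10: 3; order 20: 2.
Total: 12.

12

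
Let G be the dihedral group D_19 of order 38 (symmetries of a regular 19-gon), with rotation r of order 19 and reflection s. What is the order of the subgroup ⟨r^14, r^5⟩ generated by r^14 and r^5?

|⟨r^14⟩| = 19 and |⟨r^5⟩| = 19, so |H| is a multiple of lcm(19, 19) = 19 and divides |G| = 38.
Closing under the operation: H = {e, r, r^2, r^3, r^4, r^5, r^6, r^7, r^8, r^9, r^10, r^11, r^12, r^13, r^14, r^15, r^16, r^17, r^18}, so |H| = 19.

19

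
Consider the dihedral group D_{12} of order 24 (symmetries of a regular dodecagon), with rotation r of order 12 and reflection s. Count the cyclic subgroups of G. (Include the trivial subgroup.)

Group the elements of G by the cyclic subgroup they generate; each cyclic subgroup of order d accounts for φ(d) elements.
Cyclic subgroups by order — order 1: 1; order 2: 13; order 3: 1; order 4: 1; order 6: 1; order 12: 1.
Total: 18.

18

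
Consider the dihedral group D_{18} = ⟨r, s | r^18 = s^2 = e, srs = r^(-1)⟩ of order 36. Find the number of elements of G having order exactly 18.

6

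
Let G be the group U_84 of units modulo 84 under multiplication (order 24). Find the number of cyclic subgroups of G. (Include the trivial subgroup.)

A cyclic subgroup of order d is generated by each of its φ(d) elements of order d, so the cyclic subgroups of order d number (#elements of order d)/φ(d).
Cyclic subgroups by order — order 1: 1; order 2: 7; order 3: 1; order 6: 7.
Total: 16.

16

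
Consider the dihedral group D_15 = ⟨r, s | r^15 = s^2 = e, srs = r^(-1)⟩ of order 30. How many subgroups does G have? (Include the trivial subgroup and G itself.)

|G| = 30, so by Lagrange every subgroup order divides 30. Divisors: 1, 2, 3, 5, 6, 10, 15, 30.
Subgroups by order — order 1: 1; order 2: 15; order 3: 1; order 5: 1; order 6: 5; order 10: 3; order 15: 1; order 30: 1.
Total: 1 + 15 + 1 + 1 + 5 + 3 + 1 + 1 = 28.

28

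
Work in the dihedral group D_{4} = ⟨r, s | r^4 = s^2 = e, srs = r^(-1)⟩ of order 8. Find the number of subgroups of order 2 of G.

5

|G| = 8 and 2 | 8, so subgroups of order 2 are possible by Lagrange.
The subgroups of order 2 are: {e, r^2}; {e, r^2s}; {e, r^3s}; {e, rs}; … (5 in all).
So G has 5 subgroups of order 2.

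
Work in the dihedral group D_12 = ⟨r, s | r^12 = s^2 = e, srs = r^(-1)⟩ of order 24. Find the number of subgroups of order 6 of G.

5

|G| = 24 and 6 | 24, so subgroups of order 6 are possible by Lagrange.
The subgroups of order 6 are: {e, r^2, r^4, r^6, r^8, r^10}; {e, r^4, r^8, r^2s, r^6s, r^10s}; {e, r^4, r^8, r^3s, r^7s, r^11s}; {e, r^4, r^8, s, r^4s, r^8s}; … (5 in all).
So G has 5 subgroups of order 6.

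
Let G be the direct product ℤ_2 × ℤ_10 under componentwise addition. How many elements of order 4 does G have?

An element (a,b) has order lcm(ord(a), ord(b)); count pairs with lcm equal to 4.
Enumerating gives 0 such elements.

0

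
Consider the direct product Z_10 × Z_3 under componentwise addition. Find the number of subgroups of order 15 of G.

1

|G| = 30 and 15 | 30, so subgroups of order 15 are possible by Lagrange.
The subgroups of order 15 are: {(0,0), (0,1), (0,2), (2,0), (2,1), (2,2), (4,0), (4,1), (4,2), (6,0), (6,1), (6,2), (8,0), (8,1), (8,2)}.
So G has 1 subgroup of order 15.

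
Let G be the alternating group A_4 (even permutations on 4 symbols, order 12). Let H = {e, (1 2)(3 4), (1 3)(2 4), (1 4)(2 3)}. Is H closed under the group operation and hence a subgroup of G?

Yes

|H| = 4 divides |G| = 12, consistent with Lagrange.
H contains the identity, every element's inverse is in H, and H is closed under ∘: it is a subgroup.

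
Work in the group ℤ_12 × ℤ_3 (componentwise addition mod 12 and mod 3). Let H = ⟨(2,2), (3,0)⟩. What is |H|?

|⟨(2,2)⟩| = 6 and |⟨(3,0)⟩| = 4, so |H| is a multiple of lcm(6, 4) = 12 and divides |G| = 36.
Closing under the operation: H = {(0,0), (1,1), (2,2), (3,0), (4,1), (5,2), (6,0), (7,1), (8,2), (9,0), (10,1), (11,2)}, so |H| = 12.

12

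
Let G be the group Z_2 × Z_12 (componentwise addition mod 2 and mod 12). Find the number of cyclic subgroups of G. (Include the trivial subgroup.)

12

Group the elements of G by the cyclic subgroup they generate; each cyclic subgroup of order d accounts for φ(d) elements.
Cyclic subgroups by order — order 1: 1; order 2: 3; order 3: 1; order 4: 2; order 6: 3; order 12: 2.
Total: 12.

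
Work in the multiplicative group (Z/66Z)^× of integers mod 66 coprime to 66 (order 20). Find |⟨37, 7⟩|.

10

|⟨37⟩| = 5 and |⟨7⟩| = 10, so |H| is a multiple of lcm(5, 10) = 10 and divides |G| = 20.
Closing under the operation: H = {1, 7, 13, 19, 25, 31, 37, 43, 49, 61}, so |H| = 10.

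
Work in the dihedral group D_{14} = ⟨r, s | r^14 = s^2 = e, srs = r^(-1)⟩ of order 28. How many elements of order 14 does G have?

6

The elements of order 14 are: r, r^3, r^5, r^9, r^11, r^13.
That's 6.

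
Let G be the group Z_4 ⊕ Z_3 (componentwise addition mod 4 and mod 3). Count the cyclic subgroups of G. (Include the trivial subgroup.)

Group the elements of G by the cyclic subgroup they generate; each cyclic subgroup of order d accounts for φ(d) elements.
Cyclic subgroups by order — order 1: 1; order 2: 1; order 3: 1; order 4: 1; order 6: 1; order 12: 1.
Total: 6.

6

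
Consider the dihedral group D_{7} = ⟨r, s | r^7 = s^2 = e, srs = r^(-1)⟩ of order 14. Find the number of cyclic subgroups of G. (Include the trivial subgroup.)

9

A cyclic subgroup of order d is generated by each of its φ(d) elements of order d, so the cyclic subgroups of order d number (#elements of order d)/φ(d).
Cyclic subgroups by order — order 1: 1; order 2: 7; order 7: 1.
Total: 9.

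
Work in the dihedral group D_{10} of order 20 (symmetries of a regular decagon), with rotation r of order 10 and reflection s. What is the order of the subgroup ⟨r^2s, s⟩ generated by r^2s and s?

|⟨r^2s⟩| = 2 and |⟨s⟩| = 2, so |H| is a multiple of lcm(2, 2) = 2 and divides |G| = 20.
Closing under the operation: H = {e, r^2, r^4, r^6, r^8, s, r^2s, r^4s, r^6s, r^8s}, so |H| = 10.

10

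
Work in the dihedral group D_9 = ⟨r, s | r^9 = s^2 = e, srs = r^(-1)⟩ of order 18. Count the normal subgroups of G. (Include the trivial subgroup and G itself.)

4

G has 16 subgroups. Checking conjugation-invariance by order — order 1: 1/1 normal; order 2: 0/9 normal; order 3: 1/1 normal; order 6: 0/3 normal; order 9: 1/1 normal; order 18: 1/1 normal.
Total normal subgroups: 4.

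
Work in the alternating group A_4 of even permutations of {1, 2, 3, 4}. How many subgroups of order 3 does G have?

4

|G| = 12 and 3 | 12, so subgroups of order 3 are possible by Lagrange.
The subgroups of order 3 are: {e, (1 2 3), (1 3 2)}; {e, (1 2 4), (1 4 2)}; {e, (1 3 4), (1 4 3)}; {e, (2 3 4), (2 4 3)}.
So G has 4 subgroups of order 3.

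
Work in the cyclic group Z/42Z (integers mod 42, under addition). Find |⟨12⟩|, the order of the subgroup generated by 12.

In Z/42Z, the order of an element a is n/gcd(a, n).
gcd(12, 42) = 6, so |⟨12⟩| = 42/6 = 7.

7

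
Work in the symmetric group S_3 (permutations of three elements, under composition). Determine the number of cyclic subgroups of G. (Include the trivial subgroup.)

5

Group the elements of G by the cyclic subgroup they generate; each cyclic subgroup of order d accounts for φ(d) elements.
Cyclic subgroups by order — order 1: 1; order 2: 3; order 3: 1.
Total: 5.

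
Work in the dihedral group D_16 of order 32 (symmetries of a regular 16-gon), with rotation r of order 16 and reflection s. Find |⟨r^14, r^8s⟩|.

16

|⟨r^14⟩| = 8 and |⟨r^8s⟩| = 2, so |H| is a multiple of lcm(8, 2) = 8 and divides |G| = 32.
Closing under the operation: H = {e, r^2, r^4, r^6, r^8, r^10, r^12, r^14, s, r^2s, r^4s, r^6s, r^8s, r^10s, r^12s, r^14s}, so |H| = 16.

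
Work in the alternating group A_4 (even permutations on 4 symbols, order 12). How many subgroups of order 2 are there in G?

3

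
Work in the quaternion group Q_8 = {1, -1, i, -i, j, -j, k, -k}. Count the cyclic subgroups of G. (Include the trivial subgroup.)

5

Group the elements of G by the cyclic subgroup they generate; each cyclic subgroup of order d accounts for φ(d) elements.
Cyclic subgroups by order — order 1: 1; order 2: 1; order 4: 3.
Total: 5.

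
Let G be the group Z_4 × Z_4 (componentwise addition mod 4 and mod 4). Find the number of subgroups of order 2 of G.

3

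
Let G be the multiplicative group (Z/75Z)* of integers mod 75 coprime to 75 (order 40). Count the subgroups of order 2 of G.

3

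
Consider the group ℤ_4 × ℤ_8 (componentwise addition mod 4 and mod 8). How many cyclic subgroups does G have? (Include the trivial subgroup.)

Group the elements of G by the cyclic subgroup they generate; each cyclic subgroup of order d accounts for φ(d) elements.
Cyclic subgroups by order — order 1: 1; order 2: 3; order 4: 6; order 8: 4.
Total: 14.

14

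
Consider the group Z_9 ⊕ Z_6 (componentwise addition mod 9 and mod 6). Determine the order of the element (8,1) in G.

18

The order of (8,1) in Z_9 × Z_6 is lcm(ord(8) in Z_9, ord(1) in Z_6).
ord(8) = 9 and ord(1) = 6, so |⟨(8,1)⟩| = lcm(9, 6) = 18.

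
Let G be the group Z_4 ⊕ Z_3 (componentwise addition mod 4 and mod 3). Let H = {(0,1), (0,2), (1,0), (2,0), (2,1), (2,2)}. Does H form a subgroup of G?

No

The identity (0,0) ∉ H, so H is not a subgroup.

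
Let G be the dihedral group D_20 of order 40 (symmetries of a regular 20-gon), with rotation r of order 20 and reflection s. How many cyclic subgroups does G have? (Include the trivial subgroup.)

26

Group the elements of G by the cyclic subgroup they generate; each cyclic subgroup of order d accounts for φ(d) elements.
Cyclic subgroups by order — order 1: 1; order 2: 21; order 4: 1; order 5: 1; order 10: 1; order 20: 1.
Total: 26.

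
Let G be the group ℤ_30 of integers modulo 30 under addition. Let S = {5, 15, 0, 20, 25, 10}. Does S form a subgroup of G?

Yes

|S| = 6 divides |G| = 30, consistent with Lagrange.
S contains the identity, every element's inverse is in S, and S is closed under +: it is a subgroup.
In fact S = ⟨5⟩.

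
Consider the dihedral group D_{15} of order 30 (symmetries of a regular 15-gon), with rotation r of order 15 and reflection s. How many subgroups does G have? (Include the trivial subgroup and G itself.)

|G| = 30, so by Lagrange every subgroup order divides 30. Divisors: 1, 2, 3, 5, 6, 10, 15, 30.
Subgroups by order — order 1: 1; order 2: 15; order 3: 1; order 5: 1; order 6: 5; order 10: 3; order 15: 1; order 30: 1.
Total: 1 + 15 + 1 + 1 + 5 + 3 + 1 + 1 = 28.

28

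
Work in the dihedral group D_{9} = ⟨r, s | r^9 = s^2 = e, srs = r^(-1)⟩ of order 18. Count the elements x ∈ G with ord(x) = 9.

The elements of order 9 are: r, r^2, r^4, r^5, r^7, r^8.
That's 6.

6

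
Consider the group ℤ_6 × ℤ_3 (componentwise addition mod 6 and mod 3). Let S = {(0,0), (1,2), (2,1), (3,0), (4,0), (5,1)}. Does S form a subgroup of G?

No

(4,0) ∈ S but its inverse (2,0) ∉ S, so S is not a subgroup.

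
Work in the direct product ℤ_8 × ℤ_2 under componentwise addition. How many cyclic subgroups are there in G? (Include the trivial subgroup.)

8

Group the elements of G by the cyclic subgroup they generate; each cyclic subgroup of order d accounts for φ(d) elements.
Cyclic subgroups by order — order 1: 1; order 2: 3; order 4: 2; order 8: 2.
Total: 8.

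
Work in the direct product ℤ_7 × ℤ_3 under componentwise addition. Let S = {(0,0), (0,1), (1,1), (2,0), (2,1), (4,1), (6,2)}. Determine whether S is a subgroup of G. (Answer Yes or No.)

No

(0,1) ∈ S but its inverse (0,2) ∉ S, so S is not a subgroup.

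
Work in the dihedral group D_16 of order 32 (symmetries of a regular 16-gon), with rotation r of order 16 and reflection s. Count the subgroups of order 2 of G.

17

|G| = 32 and 2 | 32, so subgroups of order 2 are possible by Lagrange.
The subgroups of order 2 are: {e, r^10s}; {e, r^11s}; {e, r^12s}; {e, r^13s}; … (17 in all).
So G has 17 subgroups of order 2.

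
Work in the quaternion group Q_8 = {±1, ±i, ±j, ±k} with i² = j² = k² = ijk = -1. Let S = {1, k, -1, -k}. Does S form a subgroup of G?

|S| = 4 divides |G| = 8, consistent with Lagrange.
S contains the identity, every element's inverse is in S, and S is closed under ·: it is a subgroup.
In fact S = ⟨-k⟩.

Yes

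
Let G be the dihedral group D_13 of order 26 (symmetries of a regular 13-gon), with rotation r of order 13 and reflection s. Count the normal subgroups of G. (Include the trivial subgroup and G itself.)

G has 16 subgroups. Checking conjugation-invariance by order — order 1: 1/1 normal; order 2: 0/13 normal; order 13: 1/1 normal; order 26: 1/1 normal.
Total normal subgroups: 3.

3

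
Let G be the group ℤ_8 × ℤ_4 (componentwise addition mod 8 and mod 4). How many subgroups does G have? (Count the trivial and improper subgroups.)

22

|G| = 32, so by Lagrange every subgroup order divides 32. Divisors: 1, 2, 4, 8, 16, 32.
Subgroups by order — order 1: 1; order 2: 3; order 4: 7; order 8: 7; order 16: 3; order 32: 1.
Total: 1 + 3 + 7 + 7 + 3 + 1 = 22.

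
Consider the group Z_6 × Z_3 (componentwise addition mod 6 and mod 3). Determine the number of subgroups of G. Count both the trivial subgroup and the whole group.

12

|G| = 18, so by Lagrange every subgroup order divides 18. Divisors: 1, 2, 3, 6, 9, 18.
Subgroups by order — order 1: 1; order 2: 1; order 3: 4; order 6: 4; order 9: 1; order 18: 1.
Total: 1 + 1 + 4 + 4 + 1 + 1 = 12.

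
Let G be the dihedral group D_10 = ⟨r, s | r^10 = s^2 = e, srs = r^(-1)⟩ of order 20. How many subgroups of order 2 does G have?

|G| = 20 and 2 | 20, so subgroups of order 2 are possible by Lagrange.
The subgroups of order 2 are: {e, r^2s}; {e, r^3s}; {e, r^4s}; {e, r^5}; … (11 in all).
So G has 11 subgroups of order 2.

11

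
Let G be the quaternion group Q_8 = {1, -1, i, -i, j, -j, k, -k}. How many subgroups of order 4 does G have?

|G| = 8 and 4 | 8, so subgroups of order 4 are possible by Lagrange.
The subgroups of order 4 are: {1, -1, i, -i}; {1, -1, j, -j}; {1, -1, k, -k}.
So G has 3 subgroups of order 4.

3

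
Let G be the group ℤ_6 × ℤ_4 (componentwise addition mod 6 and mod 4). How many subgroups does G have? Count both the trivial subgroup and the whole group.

16

|G| = 24, so by Lagrange every subgroup order divides 24. Divisors: 1, 2, 3, 4, 6, 8, 12, 24.
Subgroups by order — order 1: 1; order 2: 3; order 3: 1; order 4: 3; order 6: 3; order 8: 1; order 12: 3; order 24: 1.
Total: 1 + 3 + 1 + 3 + 3 + 1 + 3 + 1 = 16.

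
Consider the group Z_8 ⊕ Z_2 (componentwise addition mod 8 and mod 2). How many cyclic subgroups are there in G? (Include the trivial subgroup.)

8

Group the elements of G by the cyclic subgroup they generate; each cyclic subgroup of order d accounts for φ(d) elements.
Cyclic subgroups by order — order 1: 1; order 2: 3; order 4: 2; order 8: 2.
Total: 8.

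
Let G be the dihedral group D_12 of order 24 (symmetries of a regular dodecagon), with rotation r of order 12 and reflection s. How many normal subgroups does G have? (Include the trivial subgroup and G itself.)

9

G has 34 subgroups. Checking conjugation-invariance by order — order 1: 1/1 normal; order 2: 1/13 normal; order 3: 1/1 normal; order 4: 1/7 normal; order 6: 1/5 normal; order 8: 0/3 normal; order 12: 3/3 normal; order 24: 1/1 normal.
Total normal subgroups: 9.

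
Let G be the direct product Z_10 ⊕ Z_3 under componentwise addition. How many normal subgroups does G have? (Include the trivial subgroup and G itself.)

G is abelian, so every subgroup is normal.
G has 8 subgroups in total, hence 8 normal subgroups.

8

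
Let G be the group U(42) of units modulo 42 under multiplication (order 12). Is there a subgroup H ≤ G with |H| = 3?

3 | 12. A subgroup of order 3 is {1, 25, 37}.

Yes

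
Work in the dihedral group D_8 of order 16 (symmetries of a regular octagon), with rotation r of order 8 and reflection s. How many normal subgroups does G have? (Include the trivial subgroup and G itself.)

7

G has 19 subgroups. Checking conjugation-invariance by order — order 1: 1/1 normal; order 2: 1/9 normal; order 4: 1/5 normal; order 8: 3/3 normal; order 16: 1/1 normal.
Total normal subgroups: 7.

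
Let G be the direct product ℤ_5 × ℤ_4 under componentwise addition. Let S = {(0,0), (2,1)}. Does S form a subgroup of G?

No

(2,1) ∈ S but its inverse (3,3) ∉ S, so S is not a subgroup.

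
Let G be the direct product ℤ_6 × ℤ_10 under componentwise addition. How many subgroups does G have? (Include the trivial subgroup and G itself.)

|G| = 60, so by Lagrange every subgroup order divides 60. Divisors: 1, 2, 3, 4, 5, 6, 10, 12, 15, 20, 30, 60.
Subgroups by order — order 1: 1; order 2: 3; order 3: 1; order 4: 1; order 5: 1; order 6: 3; order 10: 3; order 12: 1; order 15: 1; order 20: 1; order 30: 3; order 60: 1.
Total: 1 + 3 + 1 + 1 + 1 + 3 + 3 + 1 + 1 + 1 + 3 + 1 = 20.

20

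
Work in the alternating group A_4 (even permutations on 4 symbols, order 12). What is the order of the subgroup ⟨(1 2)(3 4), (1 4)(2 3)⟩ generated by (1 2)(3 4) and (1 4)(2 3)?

4

|⟨(1 2)(3 4)⟩| = 2 and |⟨(1 4)(2 3)⟩| = 2, so |H| is a multiple of lcm(2, 2) = 2 and divides |G| = 12.
Closing under the operation: H = {e, (1 2)(3 4), (1 3)(2 4), (1 4)(2 3)}, so |H| = 4.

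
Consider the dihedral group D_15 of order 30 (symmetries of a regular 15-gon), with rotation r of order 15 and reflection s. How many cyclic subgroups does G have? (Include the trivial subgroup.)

A cyclic subgroup of order d is generated by each of its φ(d) elements of order d, so the cyclic subgroups of order d number (#elements of order d)/φ(d).
Cyclic subgroups by order — order 1: 1; order 2: 15; order 3: 1; order 5: 1; order 15: 1.
Total: 19.

19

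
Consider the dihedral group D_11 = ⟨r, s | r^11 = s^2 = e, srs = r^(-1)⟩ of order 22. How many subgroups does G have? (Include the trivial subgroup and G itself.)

|G| = 22, so by Lagrange every subgroup order divides 22. Divisors: 1, 2, 11, 22.
Subgroups by order — order 1: 1; order 2: 11; order 11: 1; order 22: 1.
Total: 1 + 11 + 1 + 1 = 14.

14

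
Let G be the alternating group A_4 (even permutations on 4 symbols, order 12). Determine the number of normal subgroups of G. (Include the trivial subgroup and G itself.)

3

G has 10 subgroups. Checking conjugation-invariance by order — order 1: 1/1 normal; order 2: 0/3 normal; order 3: 0/4 normal; order 4: 1/1 normal; order 12: 1/1 normal.
Total normal subgroups: 3.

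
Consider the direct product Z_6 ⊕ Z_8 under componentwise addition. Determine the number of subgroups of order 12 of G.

|G| = 48 and 12 | 48, so subgroups of order 12 are possible by Lagrange.
The subgroups of order 12 are: {(0,0), (0,2), (0,4), (0,6), (2,0), (2,2), (2,4), (2,6), (4,0), (4,2), (4,4), (4,6)}; {(0,0), (0,4), (1,0), (1,4), (2,0), (2,4), (3,0), (3,4), (4,0), (4,4), (5,0), (5,4)}; {(0,0), (0,4), (1,2), (1,6), (2,0), (2,4), (3,2), (3,6), (4,0), (4,4), (5,2), (5,6)}.
So G has 3 subgroups of order 12.

3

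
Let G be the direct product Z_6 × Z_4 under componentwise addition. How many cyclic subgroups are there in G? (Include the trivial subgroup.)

12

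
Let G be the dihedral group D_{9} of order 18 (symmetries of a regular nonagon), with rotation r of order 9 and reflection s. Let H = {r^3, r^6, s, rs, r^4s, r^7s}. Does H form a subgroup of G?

No

The identity e ∉ H, so H is not a subgroup.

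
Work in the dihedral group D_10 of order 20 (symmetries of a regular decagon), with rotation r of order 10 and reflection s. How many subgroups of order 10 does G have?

3

|G| = 20 and 10 | 20, so subgroups of order 10 are possible by Lagrange.
The subgroups of order 10 are: {e, r, r^2, r^3, r^4, r^5, r^6, r^7, r^8, r^9}; {e, r^2, r^4, r^6, r^8, s, r^2s, r^4s, r^6s, r^8s}; {e, r^2, r^4, r^6, r^8, rs, r^3s, r^5s, r^7s, r^9s}.
So G has 3 subgroups of order 10.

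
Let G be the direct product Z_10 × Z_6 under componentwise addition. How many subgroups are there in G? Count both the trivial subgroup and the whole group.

|G| = 60, so by Lagrange every subgroup order divides 60. Divisors: 1, 2, 3, 4, 5, 6, 10, 12, 15, 20, 30, 60.
Subgroups by order — order 1: 1; order 2: 3; order 3: 1; order 4: 1; order 5: 1; order 6: 3; order 10: 3; order 12: 1; order 15: 1; order 20: 1; order 30: 3; order 60: 1.
Total: 1 + 3 + 1 + 1 + 1 + 3 + 3 + 1 + 1 + 1 + 3 + 1 = 20.

20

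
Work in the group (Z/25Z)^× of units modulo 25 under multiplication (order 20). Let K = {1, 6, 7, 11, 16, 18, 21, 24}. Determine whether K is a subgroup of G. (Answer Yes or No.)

No

|K| = 8 does not divide |G| = 20, so by Lagrange K is not a subgroup.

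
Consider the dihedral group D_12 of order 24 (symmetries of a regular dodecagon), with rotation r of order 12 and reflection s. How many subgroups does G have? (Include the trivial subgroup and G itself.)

34

|G| = 24, so by Lagrange every subgroup order divides 24. Divisors: 1, 2, 3, 4, 6, 8, 12, 24.
Subgroups by order — order 1: 1; order 2: 13; order 3: 1; order 4: 7; order 6: 5; order 8: 3; order 12: 3; order 24: 1.
Total: 1 + 13 + 1 + 7 + 5 + 3 + 3 + 1 = 34.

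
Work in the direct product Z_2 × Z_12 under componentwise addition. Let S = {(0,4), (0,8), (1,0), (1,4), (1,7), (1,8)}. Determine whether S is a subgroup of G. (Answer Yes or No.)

No

The identity (0,0) ∉ S, so S is not a subgroup.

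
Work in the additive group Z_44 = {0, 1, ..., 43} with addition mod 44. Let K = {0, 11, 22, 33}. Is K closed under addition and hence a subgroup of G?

Yes

|K| = 4 divides |G| = 44, consistent with Lagrange.
K contains the identity, every element's inverse is in K, and K is closed under +: it is a subgroup.
In fact K = ⟨33⟩.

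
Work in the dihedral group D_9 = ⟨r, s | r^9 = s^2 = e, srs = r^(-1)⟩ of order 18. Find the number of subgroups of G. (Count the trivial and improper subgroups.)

16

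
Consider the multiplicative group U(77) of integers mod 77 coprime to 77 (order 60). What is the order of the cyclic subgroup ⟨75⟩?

30

Compute successive powers of 75 mod 77: 75, 4, 69, 16, 45, 64, 26, 25, …; 75^30 ≡ 1 (mod 77).
So |⟨75⟩| = 30.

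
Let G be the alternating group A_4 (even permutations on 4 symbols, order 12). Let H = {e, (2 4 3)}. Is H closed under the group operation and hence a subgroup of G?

(2 4 3) ∈ H but its inverse (2 3 4) ∉ H, so H is not a subgroup.

No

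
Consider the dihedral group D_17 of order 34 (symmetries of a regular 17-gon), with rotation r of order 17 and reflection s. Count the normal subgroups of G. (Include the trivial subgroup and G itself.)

3

G has 20 subgroups. Checking conjugation-invariance by order — order 1: 1/1 normal; order 2: 0/17 normal; order 17: 1/1 normal; order 34: 1/1 normal.
Total normal subgroups: 3.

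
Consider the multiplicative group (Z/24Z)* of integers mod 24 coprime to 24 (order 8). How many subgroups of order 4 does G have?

7

|G| = 8 and 4 | 8, so subgroups of order 4 are possible by Lagrange.
The subgroups of order 4 are: {1, 11, 13, 23}; {1, 11, 17, 19}; {1, 5, 7, 11}; {1, 5, 13, 17}; … (7 in all).
So G has 7 subgroups of order 4.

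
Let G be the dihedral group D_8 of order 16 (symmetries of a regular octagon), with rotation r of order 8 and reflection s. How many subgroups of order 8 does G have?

|G| = 16 and 8 | 16, so subgroups of order 8 are possible by Lagrange.
The subgroups of order 8 are: {e, r, r^2, r^3, r^4, r^5, r^6, r^7}; {e, r^2, r^4, r^6, s, r^2s, r^4s, r^6s}; {e, r^2, r^4, r^6, rs, r^3s, r^5s, r^7s}.
So G has 3 subgroups of order 8.

3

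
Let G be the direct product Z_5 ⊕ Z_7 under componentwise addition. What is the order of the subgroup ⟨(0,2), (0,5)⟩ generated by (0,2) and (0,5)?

7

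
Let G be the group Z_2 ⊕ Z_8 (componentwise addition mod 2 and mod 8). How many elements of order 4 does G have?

4

An element (a,b) has order lcm(ord(a), ord(b)); count pairs with lcm equal to 4.
Enumerating gives 4 such elements.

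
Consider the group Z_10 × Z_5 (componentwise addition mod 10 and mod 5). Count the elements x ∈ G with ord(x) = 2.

An element (a,b) has order lcm(ord(a), ord(b)); count pairs with lcm equal to 2.
Enumerating gives 1 such elements.

1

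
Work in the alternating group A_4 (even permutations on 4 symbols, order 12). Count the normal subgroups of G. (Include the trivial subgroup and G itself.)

3

G has 10 subgroups. Checking conjugation-invariance by order — order 1: 1/1 normal; order 2: 0/3 normal; order 3: 0/4 normal; order 4: 1/1 normal; order 12: 1/1 normal.
Total normal subgroups: 3.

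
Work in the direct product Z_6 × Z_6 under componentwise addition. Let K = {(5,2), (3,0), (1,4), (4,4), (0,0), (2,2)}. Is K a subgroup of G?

|K| = 6 divides |G| = 36, consistent with Lagrange.
K contains the identity, every element's inverse is in K, and K is closed under +: it is a subgroup.
In fact K = ⟨(5,2)⟩.

Yes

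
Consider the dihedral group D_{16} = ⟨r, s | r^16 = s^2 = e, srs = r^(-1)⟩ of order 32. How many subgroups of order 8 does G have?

5

|G| = 32 and 8 | 32, so subgroups of order 8 are possible by Lagrange.
The subgroups of order 8 are: {e, r^2, r^4, r^6, r^8, r^10, r^12, r^14}; {e, r^4, r^8, r^12, r^2s, r^6s, r^10s, r^14s}; {e, r^4, r^8, r^12, r^3s, r^7s, r^11s, r^15s}; {e, r^4, r^8, r^12, s, r^4s, r^8s, r^12s}; … (5 in all).
So G has 5 subgroups of order 8.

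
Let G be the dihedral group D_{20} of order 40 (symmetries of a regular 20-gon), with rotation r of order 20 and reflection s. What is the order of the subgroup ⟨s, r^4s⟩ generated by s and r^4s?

|⟨s⟩| = 2 and |⟨r^4s⟩| = 2, so |H| is a multiple of lcm(2, 2) = 2 and divides |G| = 40.
Closing under the operation: H = {e, r^4, r^8, r^12, r^16, s, r^4s, r^8s, r^12s, r^16s}, so |H| = 10.

10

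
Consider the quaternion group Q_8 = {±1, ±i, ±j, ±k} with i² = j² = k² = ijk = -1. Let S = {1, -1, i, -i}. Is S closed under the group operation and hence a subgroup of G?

|S| = 4 divides |G| = 8, consistent with Lagrange.
S contains the identity, every element's inverse is in S, and S is closed under ·: it is a subgroup.
In fact S = ⟨-i⟩.

Yes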